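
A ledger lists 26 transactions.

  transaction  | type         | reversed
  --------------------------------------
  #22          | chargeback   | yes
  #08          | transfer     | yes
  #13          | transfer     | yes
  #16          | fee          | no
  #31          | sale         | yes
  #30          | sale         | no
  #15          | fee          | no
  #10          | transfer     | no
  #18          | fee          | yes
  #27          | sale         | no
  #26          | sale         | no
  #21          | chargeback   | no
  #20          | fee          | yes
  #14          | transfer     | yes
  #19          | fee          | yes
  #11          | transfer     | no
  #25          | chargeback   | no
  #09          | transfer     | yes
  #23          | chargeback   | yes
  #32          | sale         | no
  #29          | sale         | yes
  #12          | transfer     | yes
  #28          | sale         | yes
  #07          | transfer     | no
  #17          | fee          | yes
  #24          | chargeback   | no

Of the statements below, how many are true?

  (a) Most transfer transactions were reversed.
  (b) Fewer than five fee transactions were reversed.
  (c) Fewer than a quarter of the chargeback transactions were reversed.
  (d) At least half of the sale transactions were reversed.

2

(a) transfer: |A| = 8, |A ∩ B| = 5; needs |A ∩ B| > |A ∖ B| — true.
(b) fee: |A| = 6, |A ∩ B| = 4; needs |A ∩ B| < 5 — true.
(c) chargeback: |A| = 5, |A ∩ B| = 2; needs |A ∩ B| / |A| < 1/4 — false.
(d) sale: |A| = 7, |A ∩ B| = 3; needs |A ∩ B| ≥ |A ∖ B| — false.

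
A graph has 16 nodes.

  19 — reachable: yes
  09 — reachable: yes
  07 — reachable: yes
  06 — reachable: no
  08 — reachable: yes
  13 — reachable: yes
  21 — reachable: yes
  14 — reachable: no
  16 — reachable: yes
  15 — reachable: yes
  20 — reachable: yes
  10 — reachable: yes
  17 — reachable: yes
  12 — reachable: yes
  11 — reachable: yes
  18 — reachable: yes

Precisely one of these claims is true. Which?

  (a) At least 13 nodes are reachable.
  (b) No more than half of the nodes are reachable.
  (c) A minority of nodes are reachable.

(a)

|A| = 16, |A ∩ B| = 14, |A ∖ B| = 2.
(a) requires |A ∩ B| ≥ 13: true.
(b) requires |A ∩ B| ≤ |A ∖ B|: false.
(c) requires |A ∩ B| < |A ∖ B|: false.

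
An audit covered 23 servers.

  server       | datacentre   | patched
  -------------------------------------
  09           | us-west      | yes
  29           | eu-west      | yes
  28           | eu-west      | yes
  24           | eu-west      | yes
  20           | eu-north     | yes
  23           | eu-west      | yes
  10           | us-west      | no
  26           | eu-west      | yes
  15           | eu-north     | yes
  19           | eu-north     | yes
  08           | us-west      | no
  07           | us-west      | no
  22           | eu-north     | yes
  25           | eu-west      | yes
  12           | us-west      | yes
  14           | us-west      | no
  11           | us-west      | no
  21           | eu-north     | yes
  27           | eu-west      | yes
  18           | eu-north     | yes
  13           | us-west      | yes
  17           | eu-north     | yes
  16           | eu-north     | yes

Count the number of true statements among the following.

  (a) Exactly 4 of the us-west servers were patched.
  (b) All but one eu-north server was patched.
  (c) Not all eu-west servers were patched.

0

(a) us-west: |A| = 8, |A ∩ B| = 3; needs |A ∩ B| = 4 — false.
(b) eu-north: |A| = 8, |A ∩ B| = 8; needs |A ∖ B| = 1 — false.
(c) eu-west: |A| = 7, |A ∩ B| = 7; needs A ⊄ B (|A ∖ B| ≥ 1) — false.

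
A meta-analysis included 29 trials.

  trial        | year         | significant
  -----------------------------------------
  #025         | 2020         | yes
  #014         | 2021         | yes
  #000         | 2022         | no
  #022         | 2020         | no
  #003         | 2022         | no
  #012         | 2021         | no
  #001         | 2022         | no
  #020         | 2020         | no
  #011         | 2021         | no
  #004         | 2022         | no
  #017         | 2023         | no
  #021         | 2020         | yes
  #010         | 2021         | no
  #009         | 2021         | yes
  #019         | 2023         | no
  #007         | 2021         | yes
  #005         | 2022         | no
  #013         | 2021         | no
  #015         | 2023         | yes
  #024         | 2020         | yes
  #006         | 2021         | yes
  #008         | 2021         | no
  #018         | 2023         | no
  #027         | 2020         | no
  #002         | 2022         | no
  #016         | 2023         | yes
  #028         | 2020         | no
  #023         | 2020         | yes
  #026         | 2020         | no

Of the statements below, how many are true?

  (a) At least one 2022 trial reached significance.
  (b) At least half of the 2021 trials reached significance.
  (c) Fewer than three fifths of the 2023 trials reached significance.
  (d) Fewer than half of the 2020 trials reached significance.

(a) 2022: |A| = 6, |A ∩ B| = 0; needs A ∩ B ≠ ∅ (|A ∩ B| ≥ 1) — false.
(b) 2021: |A| = 9, |A ∩ B| = 4; needs |A ∩ B| ≥ |A ∖ B| — false.
(c) 2023: |A| = 5, |A ∩ B| = 2; needs |A ∩ B| / |A| < 3/5 — true.
(d) 2020: |A| = 9, |A ∩ B| = 4; needs |A ∩ B| < |A ∖ B| — true.

2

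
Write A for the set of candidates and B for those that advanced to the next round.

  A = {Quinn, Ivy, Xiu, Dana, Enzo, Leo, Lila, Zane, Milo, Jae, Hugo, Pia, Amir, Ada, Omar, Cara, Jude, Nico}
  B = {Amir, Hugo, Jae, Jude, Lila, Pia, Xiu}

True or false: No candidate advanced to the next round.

False

Truth condition: A ∩ B = ∅ (|A ∩ B| = 0).
|A| = 18, |A ∩ B| = 7, |A ∖ B| = 11.
So the statement is false.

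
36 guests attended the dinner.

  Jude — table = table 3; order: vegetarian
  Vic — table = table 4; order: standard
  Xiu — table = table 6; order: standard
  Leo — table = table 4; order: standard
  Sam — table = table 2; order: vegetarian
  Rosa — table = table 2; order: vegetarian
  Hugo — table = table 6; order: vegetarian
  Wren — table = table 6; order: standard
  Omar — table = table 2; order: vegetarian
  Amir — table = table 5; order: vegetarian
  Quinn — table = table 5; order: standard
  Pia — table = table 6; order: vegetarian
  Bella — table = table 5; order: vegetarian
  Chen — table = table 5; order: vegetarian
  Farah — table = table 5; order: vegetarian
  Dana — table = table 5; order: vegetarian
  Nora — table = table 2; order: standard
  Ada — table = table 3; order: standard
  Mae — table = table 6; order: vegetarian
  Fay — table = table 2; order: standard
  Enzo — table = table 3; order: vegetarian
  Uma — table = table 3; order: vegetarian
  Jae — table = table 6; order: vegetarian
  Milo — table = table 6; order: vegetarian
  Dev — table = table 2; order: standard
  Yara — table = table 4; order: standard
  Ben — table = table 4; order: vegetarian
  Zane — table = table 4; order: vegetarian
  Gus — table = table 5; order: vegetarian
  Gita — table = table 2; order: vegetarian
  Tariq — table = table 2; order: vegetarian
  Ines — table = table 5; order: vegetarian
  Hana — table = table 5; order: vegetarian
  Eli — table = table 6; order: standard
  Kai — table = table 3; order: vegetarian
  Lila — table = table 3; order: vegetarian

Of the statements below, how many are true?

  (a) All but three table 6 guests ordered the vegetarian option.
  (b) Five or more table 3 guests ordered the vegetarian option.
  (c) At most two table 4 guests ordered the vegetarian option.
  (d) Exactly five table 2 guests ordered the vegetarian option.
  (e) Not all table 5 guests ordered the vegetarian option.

5

(a) table 6: |A| = 8, |A ∩ B| = 5; needs |A ∖ B| = 3 — true.
(b) table 3: |A| = 6, |A ∩ B| = 5; needs |A ∩ B| ≥ 5 — true.
(c) table 4: |A| = 5, |A ∩ B| = 2; needs |A ∩ B| ≤ 2 — true.
(d) table 2: |A| = 8, |A ∩ B| = 5; needs |A ∩ B| = 5 — true.
(e) table 5: |A| = 9, |A ∩ B| = 8; needs A ⊄ B (|A ∖ B| ≥ 1) — true.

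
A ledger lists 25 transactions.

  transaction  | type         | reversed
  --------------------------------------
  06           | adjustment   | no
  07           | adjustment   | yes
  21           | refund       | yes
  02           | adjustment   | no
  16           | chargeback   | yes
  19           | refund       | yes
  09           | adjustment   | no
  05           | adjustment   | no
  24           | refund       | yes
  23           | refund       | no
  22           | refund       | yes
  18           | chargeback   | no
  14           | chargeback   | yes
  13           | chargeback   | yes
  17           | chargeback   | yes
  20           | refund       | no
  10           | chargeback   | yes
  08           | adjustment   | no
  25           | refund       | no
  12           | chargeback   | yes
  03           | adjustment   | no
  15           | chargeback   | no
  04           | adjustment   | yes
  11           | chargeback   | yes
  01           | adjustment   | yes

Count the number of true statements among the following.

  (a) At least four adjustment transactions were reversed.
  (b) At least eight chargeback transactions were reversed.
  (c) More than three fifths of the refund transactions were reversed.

(a) adjustment: |A| = 9, |A ∩ B| = 3; needs |A ∩ B| ≥ 4 — false.
(b) chargeback: |A| = 9, |A ∩ B| = 7; needs |A ∩ B| ≥ 8 — false.
(c) refund: |A| = 7, |A ∩ B| = 4; needs |A ∩ B| / |A| > 3/5 — false.

0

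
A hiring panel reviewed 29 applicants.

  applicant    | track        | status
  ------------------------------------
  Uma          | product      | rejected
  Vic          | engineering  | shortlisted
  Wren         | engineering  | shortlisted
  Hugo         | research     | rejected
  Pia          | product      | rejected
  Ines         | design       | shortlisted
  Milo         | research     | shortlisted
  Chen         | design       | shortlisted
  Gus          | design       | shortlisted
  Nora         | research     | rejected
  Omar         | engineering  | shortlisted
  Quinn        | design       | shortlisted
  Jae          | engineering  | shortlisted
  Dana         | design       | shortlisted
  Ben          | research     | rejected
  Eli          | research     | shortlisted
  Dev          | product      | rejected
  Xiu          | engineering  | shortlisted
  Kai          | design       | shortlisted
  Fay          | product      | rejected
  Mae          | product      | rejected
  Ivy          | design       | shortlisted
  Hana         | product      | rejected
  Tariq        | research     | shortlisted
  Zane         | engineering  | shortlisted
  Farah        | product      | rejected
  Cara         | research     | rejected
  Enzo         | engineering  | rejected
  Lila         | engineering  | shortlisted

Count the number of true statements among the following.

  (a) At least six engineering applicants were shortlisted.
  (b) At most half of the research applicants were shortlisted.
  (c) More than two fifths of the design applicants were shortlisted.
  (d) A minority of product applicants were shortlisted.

4

(a) engineering: |A| = 8, |A ∩ B| = 7; needs |A ∩ B| ≥ 6 — true.
(b) research: |A| = 7, |A ∩ B| = 3; needs |A ∩ B| ≤ |A ∖ B| — true.
(c) design: |A| = 7, |A ∩ B| = 7; needs |A ∩ B| / |A| > 2/5 — true.
(d) product: |A| = 7, |A ∩ B| = 0; needs |A ∩ B| < |A ∖ B| — true.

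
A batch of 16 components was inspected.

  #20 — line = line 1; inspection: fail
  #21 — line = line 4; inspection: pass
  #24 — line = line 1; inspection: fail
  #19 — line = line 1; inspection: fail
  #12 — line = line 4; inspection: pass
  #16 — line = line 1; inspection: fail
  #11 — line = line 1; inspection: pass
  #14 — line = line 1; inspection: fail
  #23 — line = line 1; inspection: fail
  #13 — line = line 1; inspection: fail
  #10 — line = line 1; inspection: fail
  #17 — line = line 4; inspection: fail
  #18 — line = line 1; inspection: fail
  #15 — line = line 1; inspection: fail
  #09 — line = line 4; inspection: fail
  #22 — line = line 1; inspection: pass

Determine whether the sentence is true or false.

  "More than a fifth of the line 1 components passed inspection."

False

'More than a fifth of the line 1 components passed inspection' holds iff |A ∩ B| / |A| > 1/5.
A (the restrictor) = {#20, #24, #19, #16, #11, #14, #23, #13, #10, #18, #15, #22}, |A| = 12.
A ∩ B = {#11, #22}, so |A ∩ B| = 2.
A ∖ B = {#20, #24, #19, #16, #14, #23, #13, #10, #18, #15}, so |A ∖ B| = 10.
|A ∩ B|/|A| = 2/12, so the statement is false.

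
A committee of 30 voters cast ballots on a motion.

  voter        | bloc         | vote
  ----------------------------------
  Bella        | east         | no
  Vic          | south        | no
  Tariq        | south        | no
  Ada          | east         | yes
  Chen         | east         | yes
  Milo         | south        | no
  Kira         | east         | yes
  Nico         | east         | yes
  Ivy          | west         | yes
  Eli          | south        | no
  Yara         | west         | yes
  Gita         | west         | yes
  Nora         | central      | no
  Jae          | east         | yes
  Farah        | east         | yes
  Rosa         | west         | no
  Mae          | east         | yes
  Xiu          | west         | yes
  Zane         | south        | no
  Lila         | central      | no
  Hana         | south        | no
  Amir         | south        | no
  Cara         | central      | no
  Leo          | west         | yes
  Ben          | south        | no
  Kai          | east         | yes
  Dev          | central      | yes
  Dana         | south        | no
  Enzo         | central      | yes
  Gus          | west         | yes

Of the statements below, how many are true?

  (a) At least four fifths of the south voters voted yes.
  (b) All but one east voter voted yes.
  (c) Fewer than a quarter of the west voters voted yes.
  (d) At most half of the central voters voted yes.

2

(a) south: |A| = 9, |A ∩ B| = 0; needs |A ∩ B| / |A| ≥ 4/5 — false.
(b) east: |A| = 9, |A ∩ B| = 8; needs |A ∖ B| = 1 — true.
(c) west: |A| = 7, |A ∩ B| = 6; needs |A ∩ B| / |A| < 1/4 — false.
(d) central: |A| = 5, |A ∩ B| = 2; needs |A ∩ B| ≤ |A ∖ B| — true.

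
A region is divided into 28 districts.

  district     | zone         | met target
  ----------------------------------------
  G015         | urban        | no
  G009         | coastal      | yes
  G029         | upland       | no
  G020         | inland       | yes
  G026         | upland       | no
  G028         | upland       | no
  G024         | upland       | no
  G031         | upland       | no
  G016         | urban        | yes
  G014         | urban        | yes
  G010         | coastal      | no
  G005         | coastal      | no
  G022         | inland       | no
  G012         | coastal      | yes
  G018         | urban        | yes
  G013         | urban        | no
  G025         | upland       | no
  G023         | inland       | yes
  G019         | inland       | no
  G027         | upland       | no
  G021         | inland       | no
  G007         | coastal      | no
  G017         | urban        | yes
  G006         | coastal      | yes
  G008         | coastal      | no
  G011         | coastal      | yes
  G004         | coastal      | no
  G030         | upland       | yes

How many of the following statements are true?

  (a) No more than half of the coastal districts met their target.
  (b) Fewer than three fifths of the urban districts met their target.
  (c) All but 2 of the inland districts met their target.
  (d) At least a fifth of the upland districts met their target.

1

(a) coastal: |A| = 9, |A ∩ B| = 4; needs |A ∩ B| ≤ |A ∖ B| — true.
(b) urban: |A| = 6, |A ∩ B| = 4; needs |A ∩ B| / |A| < 3/5 — false.
(c) inland: |A| = 5, |A ∩ B| = 2; needs |A ∖ B| = 2 — false.
(d) upland: |A| = 8, |A ∩ B| = 1; needs |A ∩ B| / |A| ≥ 1/5 — false.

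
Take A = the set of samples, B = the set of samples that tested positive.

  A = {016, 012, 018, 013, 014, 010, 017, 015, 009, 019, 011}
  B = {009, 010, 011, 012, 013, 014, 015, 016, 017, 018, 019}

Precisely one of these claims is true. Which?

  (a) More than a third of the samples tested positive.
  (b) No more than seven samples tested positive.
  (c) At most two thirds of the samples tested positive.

|A| = 11, |A ∩ B| = 11, |A ∖ B| = 0.
(a) requires |A ∩ B| / |A| > 1/3: true.
(b) requires |A ∩ B| ≤ 7: false.
(c) requires |A ∩ B| / |A| ≤ 2/3: false.

(a)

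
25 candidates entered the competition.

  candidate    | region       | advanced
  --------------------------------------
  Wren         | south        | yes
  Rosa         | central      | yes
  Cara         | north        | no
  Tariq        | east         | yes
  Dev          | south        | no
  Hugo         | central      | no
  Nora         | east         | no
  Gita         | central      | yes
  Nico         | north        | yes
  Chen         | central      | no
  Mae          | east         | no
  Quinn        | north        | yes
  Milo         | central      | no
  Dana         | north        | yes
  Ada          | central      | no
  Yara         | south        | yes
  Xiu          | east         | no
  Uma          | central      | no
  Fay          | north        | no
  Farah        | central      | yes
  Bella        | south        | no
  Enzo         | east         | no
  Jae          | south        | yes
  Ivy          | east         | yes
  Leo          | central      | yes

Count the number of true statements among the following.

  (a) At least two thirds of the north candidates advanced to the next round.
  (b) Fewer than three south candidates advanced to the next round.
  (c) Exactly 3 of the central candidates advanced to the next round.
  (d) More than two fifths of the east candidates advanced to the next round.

0

(a) north: |A| = 5, |A ∩ B| = 3; needs |A ∩ B| / |A| ≥ 2/3 — false.
(b) south: |A| = 5, |A ∩ B| = 3; needs |A ∩ B| < 3 — false.
(c) central: |A| = 9, |A ∩ B| = 4; needs |A ∩ B| = 3 — false.
(d) east: |A| = 6, |A ∩ B| = 2; needs |A ∩ B| / |A| > 2/5 — false.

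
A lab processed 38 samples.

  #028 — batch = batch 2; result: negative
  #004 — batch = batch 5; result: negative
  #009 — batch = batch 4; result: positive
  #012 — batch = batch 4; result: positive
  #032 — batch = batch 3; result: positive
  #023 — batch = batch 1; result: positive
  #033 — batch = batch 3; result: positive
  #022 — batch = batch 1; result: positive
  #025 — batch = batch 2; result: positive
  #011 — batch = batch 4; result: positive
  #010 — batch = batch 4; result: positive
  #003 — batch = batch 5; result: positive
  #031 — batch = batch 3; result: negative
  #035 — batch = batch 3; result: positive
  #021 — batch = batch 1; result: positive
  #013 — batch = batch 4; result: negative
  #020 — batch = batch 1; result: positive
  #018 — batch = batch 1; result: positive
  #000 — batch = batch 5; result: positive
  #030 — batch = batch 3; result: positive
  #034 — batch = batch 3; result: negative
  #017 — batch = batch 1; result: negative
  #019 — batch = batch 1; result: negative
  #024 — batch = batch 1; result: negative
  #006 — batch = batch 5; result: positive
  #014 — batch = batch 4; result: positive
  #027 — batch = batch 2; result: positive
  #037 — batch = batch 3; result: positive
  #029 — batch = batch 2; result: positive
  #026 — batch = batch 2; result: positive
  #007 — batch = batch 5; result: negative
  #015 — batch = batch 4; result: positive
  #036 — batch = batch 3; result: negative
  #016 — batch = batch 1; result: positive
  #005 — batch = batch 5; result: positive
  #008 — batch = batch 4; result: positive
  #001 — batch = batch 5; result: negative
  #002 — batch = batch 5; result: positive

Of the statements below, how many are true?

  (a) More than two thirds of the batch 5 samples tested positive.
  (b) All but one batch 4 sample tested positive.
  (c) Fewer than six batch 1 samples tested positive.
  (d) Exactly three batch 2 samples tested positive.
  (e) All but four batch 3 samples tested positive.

1

(a) batch 5: |A| = 8, |A ∩ B| = 5; needs |A ∩ B| / |A| > 2/3 — false.
(b) batch 4: |A| = 8, |A ∩ B| = 7; needs |A ∖ B| = 1 — true.
(c) batch 1: |A| = 9, |A ∩ B| = 6; needs |A ∩ B| < 6 — false.
(d) batch 2: |A| = 5, |A ∩ B| = 4; needs |A ∩ B| = 3 — false.
(e) batch 3: |A| = 8, |A ∩ B| = 5; needs |A ∖ B| = 4 — false.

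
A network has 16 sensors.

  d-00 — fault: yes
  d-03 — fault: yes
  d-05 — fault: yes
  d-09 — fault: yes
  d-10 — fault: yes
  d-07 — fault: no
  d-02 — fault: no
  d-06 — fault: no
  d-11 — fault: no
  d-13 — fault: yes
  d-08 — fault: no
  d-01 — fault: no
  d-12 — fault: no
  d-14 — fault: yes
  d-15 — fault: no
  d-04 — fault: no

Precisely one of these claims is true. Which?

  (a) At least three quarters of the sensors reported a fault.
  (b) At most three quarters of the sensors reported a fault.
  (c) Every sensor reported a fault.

(b)

|A| = 16, |A ∩ B| = 7, |A ∖ B| = 9.
(a) requires |A ∩ B| / |A| ≥ 3/4: false.
(b) requires |A ∩ B| / |A| ≤ 3/4: true.
(c) requires A ⊆ B, i.e. every element of A is in B (|A ∖ B| = 0): false.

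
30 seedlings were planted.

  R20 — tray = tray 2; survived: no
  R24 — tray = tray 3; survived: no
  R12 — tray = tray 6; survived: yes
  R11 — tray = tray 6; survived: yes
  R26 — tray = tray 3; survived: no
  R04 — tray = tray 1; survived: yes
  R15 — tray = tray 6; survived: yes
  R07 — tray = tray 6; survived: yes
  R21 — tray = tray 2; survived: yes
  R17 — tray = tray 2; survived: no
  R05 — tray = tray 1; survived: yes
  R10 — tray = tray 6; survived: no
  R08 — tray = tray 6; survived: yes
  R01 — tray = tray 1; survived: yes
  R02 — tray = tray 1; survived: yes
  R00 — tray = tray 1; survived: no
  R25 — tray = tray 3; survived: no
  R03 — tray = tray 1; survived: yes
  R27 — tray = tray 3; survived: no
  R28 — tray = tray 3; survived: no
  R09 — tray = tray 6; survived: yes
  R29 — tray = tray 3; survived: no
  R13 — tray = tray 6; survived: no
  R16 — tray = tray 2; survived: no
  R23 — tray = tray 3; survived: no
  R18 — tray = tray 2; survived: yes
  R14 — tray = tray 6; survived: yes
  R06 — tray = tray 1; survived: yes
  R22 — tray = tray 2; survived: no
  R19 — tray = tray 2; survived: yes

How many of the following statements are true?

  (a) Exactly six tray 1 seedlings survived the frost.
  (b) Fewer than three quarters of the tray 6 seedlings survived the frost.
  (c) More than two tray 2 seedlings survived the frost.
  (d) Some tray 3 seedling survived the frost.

2

(a) tray 1: |A| = 7, |A ∩ B| = 6; needs |A ∩ B| = 6 — true.
(b) tray 6: |A| = 9, |A ∩ B| = 7; needs |A ∩ B| / |A| < 3/4 — false.
(c) tray 2: |A| = 7, |A ∩ B| = 3; needs |A ∩ B| > 2 — true.
(d) tray 3: |A| = 7, |A ∩ B| = 0; needs A ∩ B ≠ ∅ (|A ∩ B| ≥ 1) — false.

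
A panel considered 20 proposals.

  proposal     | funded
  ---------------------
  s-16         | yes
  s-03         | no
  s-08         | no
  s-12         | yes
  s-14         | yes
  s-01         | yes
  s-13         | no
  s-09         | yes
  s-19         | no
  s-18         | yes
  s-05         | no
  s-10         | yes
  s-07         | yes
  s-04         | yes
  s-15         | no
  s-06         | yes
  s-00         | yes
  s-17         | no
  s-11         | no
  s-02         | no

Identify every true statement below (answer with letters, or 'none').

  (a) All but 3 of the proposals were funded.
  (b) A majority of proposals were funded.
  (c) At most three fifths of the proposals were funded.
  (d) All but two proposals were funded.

(b), (c)

|A| = 20, |A ∩ B| = 11, |A ∖ B| = 9.
(a) |A ∖ B| = 3: fails.
(b) |A ∩ B| > |A ∖ B|: holds.
(c) |A ∩ B| / |A| ≤ 3/5: holds.
(d) |A ∖ B| = 2: fails.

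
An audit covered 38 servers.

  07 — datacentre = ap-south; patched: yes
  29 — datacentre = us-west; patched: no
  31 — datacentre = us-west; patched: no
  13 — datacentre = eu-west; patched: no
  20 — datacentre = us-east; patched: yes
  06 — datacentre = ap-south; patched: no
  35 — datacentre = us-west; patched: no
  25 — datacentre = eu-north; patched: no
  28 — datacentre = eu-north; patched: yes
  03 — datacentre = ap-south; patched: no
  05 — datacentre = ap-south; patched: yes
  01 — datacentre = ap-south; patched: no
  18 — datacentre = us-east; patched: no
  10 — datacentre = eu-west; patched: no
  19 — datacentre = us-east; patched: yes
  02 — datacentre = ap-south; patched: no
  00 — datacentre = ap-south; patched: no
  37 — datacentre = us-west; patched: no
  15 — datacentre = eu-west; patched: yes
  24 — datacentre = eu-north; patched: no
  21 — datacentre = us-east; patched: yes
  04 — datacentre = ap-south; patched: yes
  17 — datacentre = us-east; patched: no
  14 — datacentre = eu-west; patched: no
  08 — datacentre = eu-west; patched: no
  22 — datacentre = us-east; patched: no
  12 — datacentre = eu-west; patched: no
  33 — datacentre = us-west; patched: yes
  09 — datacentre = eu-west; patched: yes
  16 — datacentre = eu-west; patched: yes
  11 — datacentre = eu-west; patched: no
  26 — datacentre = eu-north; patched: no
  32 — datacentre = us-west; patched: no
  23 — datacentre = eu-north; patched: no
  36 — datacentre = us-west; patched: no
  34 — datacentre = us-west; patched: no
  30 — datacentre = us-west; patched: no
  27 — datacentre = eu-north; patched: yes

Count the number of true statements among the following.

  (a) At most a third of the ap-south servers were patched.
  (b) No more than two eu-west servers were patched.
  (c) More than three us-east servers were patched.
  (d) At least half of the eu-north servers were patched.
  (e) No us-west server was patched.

(a) ap-south: |A| = 8, |A ∩ B| = 3; needs |A ∩ B| / |A| ≤ 1/3 — false.
(b) eu-west: |A| = 9, |A ∩ B| = 3; needs |A ∩ B| ≤ 2 — false.
(c) us-east: |A| = 6, |A ∩ B| = 3; needs |A ∩ B| > 3 — false.
(d) eu-north: |A| = 6, |A ∩ B| = 2; needs |A ∩ B| ≥ |A ∖ B| — false.
(e) us-west: |A| = 9, |A ∩ B| = 1; needs A ∩ B = ∅ (|A ∩ B| = 0) — false.

0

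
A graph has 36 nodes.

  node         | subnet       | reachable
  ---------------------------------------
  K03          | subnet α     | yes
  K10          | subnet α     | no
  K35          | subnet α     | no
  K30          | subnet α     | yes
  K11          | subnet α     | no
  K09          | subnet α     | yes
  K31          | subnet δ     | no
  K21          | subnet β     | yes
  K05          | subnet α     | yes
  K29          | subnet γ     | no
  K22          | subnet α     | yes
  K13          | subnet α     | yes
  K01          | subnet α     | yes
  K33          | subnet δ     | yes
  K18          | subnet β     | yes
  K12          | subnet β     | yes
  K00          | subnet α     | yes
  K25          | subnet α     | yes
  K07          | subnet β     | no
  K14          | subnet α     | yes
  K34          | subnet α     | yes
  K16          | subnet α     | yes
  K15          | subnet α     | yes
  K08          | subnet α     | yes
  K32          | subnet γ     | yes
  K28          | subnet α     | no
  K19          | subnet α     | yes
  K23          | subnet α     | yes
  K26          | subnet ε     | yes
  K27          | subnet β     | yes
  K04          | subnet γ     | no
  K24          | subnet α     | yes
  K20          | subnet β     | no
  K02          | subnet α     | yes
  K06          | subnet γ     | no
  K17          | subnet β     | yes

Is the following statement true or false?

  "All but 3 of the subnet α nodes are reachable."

False

The determiner here denotes the relation: |A ∖ B| = 3.
|A| = 22, |A ∩ B| = 18, |A ∖ B| = 4.
|A ∖ B| = 4, so the statement is false.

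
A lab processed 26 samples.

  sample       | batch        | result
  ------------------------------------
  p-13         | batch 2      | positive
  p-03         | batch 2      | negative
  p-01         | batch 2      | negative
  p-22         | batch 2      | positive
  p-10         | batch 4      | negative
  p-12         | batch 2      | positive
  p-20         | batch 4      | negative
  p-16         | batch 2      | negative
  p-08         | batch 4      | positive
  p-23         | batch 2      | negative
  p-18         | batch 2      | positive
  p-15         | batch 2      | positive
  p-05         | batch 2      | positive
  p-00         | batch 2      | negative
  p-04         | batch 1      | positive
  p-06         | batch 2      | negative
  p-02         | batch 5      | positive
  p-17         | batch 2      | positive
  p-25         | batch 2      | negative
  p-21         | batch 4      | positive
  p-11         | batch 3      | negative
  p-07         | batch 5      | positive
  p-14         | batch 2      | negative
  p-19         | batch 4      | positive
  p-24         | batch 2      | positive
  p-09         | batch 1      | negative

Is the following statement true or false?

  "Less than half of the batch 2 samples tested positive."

False

'Less than half of the batch 2 samples tested positive' holds iff |A ∩ B| < |A ∖ B|.
|A| = 16, |A ∩ B| = 8, |A ∖ B| = 8.
8 = 8, so the statement is false.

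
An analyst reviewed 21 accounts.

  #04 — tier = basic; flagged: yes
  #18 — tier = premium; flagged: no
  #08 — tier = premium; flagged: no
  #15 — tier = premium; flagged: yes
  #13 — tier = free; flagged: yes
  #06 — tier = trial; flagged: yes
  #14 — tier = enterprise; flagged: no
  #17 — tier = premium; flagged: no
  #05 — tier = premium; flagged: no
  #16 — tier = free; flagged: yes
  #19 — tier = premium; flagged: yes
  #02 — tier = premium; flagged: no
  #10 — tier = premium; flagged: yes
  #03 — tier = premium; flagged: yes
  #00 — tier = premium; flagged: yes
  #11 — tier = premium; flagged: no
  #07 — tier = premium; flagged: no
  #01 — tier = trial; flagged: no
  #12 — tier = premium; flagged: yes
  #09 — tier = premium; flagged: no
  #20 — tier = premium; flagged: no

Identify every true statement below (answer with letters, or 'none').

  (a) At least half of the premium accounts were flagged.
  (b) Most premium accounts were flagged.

|A| = 15, |A ∩ B| = 6, |A ∖ B| = 9.
(a) |A ∩ B| ≥ |A ∖ B|: fails.
(b) |A ∩ B| > |A ∖ B|: fails.

none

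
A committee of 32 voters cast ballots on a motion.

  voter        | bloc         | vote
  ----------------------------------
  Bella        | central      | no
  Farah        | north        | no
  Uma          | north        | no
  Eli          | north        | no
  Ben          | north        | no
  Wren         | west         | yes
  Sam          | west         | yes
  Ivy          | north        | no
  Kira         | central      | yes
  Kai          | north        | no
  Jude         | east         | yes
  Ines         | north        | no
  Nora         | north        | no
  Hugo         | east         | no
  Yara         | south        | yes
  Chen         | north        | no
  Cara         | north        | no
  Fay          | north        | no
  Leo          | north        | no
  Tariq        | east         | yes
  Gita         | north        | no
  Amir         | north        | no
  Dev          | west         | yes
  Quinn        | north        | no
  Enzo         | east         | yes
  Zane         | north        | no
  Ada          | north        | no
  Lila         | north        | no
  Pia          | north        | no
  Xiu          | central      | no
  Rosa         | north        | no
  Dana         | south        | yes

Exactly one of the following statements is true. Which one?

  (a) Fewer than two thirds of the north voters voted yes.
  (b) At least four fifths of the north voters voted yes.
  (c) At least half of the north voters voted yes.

(a)

|A| = 20, |A ∩ B| = 0, |A ∖ B| = 20.
(a) requires |A ∩ B| / |A| < 2/3: true.
(b) requires |A ∩ B| / |A| ≥ 4/5: false.
(c) requires |A ∩ B| ≥ |A ∖ B|: false.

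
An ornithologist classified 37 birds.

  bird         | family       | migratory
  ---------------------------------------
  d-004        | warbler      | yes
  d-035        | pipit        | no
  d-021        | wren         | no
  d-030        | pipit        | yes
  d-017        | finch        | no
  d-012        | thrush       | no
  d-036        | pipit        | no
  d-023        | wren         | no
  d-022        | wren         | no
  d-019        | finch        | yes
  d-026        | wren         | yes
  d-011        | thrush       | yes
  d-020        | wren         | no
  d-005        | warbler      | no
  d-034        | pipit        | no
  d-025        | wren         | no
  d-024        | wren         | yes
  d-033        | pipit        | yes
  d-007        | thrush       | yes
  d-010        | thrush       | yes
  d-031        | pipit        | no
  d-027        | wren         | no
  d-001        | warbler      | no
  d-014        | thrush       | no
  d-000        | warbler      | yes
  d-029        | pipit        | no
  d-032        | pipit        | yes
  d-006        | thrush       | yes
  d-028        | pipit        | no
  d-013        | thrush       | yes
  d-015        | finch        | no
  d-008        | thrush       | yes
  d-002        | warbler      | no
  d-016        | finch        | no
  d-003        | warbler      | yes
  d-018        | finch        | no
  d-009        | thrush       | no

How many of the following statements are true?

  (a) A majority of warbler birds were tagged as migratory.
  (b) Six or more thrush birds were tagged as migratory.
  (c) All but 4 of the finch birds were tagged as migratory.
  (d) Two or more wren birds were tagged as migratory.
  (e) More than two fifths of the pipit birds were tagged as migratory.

3

(a) warbler: |A| = 6, |A ∩ B| = 3; needs |A ∩ B| > |A ∖ B| — false.
(b) thrush: |A| = 9, |A ∩ B| = 6; needs |A ∩ B| ≥ 6 — true.
(c) finch: |A| = 5, |A ∩ B| = 1; needs |A ∖ B| = 4 — true.
(d) wren: |A| = 8, |A ∩ B| = 2; needs |A ∩ B| ≥ 2 — true.
(e) pipit: |A| = 9, |A ∩ B| = 3; needs |A ∩ B| / |A| > 2/5 — false.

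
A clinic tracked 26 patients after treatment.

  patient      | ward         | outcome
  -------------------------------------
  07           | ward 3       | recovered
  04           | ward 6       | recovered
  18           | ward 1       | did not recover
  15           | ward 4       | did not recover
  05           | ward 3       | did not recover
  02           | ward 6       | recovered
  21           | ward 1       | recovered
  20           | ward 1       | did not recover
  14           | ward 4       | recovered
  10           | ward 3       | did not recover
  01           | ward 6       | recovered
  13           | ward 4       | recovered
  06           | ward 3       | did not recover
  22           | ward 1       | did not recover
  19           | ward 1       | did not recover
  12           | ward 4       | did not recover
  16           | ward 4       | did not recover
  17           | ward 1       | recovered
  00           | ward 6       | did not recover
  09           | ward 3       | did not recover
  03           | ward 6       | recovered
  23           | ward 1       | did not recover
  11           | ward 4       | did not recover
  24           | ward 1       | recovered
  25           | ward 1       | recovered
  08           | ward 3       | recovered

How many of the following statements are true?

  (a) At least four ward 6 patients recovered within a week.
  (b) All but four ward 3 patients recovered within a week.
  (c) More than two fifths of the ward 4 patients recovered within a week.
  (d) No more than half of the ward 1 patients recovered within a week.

(a) ward 6: |A| = 5, |A ∩ B| = 4; needs |A ∩ B| ≥ 4 — true.
(b) ward 3: |A| = 6, |A ∩ B| = 2; needs |A ∖ B| = 4 — true.
(c) ward 4: |A| = 6, |A ∩ B| = 2; needs |A ∩ B| / |A| > 2/5 — false.
(d) ward 1: |A| = 9, |A ∩ B| = 4; needs |A ∩ B| ≤ |A ∖ B| — true.

3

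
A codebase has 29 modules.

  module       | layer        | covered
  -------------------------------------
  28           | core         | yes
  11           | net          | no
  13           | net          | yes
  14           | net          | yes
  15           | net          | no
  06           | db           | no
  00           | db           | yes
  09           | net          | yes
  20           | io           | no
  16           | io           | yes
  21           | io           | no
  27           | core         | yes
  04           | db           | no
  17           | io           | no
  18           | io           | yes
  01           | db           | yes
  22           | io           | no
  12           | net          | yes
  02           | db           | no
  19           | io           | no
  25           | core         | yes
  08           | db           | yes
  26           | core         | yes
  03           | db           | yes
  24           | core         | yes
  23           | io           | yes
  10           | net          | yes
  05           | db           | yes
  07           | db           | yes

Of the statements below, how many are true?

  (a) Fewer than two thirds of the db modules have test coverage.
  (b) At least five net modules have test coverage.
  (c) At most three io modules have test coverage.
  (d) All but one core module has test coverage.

(a) db: |A| = 9, |A ∩ B| = 6; needs |A ∩ B| / |A| < 2/3 — false.
(b) net: |A| = 7, |A ∩ B| = 5; needs |A ∩ B| ≥ 5 — true.
(c) io: |A| = 8, |A ∩ B| = 3; needs |A ∩ B| ≤ 3 — true.
(d) core: |A| = 5, |A ∩ B| = 5; needs |A ∖ B| = 1 — false.

2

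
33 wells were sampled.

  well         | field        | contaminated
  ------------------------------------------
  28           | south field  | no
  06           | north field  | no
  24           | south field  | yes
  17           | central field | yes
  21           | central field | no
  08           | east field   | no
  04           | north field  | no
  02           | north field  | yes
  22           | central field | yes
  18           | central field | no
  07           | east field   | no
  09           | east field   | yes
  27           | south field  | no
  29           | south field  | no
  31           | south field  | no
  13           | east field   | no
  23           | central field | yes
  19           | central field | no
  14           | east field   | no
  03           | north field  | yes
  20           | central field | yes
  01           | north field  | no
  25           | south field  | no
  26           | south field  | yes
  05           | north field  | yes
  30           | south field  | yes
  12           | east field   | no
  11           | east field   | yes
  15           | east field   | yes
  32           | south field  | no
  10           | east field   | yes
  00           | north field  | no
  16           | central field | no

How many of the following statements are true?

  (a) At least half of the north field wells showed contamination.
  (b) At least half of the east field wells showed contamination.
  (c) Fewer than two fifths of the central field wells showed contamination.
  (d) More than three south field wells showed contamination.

0

(a) north field: |A| = 7, |A ∩ B| = 3; needs |A ∩ B| ≥ |A ∖ B| — false.
(b) east field: |A| = 9, |A ∩ B| = 4; needs |A ∩ B| ≥ |A ∖ B| — false.
(c) central field: |A| = 8, |A ∩ B| = 4; needs |A ∩ B| / |A| < 2/5 — false.
(d) south field: |A| = 9, |A ∩ B| = 3; needs |A ∩ B| > 3 — false.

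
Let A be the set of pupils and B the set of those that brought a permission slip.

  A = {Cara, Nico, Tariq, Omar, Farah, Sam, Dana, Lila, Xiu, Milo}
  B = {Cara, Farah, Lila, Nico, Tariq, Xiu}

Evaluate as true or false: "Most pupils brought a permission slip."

True

The determiner here denotes the relation: |A ∩ B| > |A ∖ B|.
A (the restrictor) = {Cara, Nico, Tariq, Omar, Farah, Sam, Dana, Lila, Xiu, Milo}, |A| = 10.
A ∩ B = {Cara, Nico, Tariq, Farah, Lila, Xiu}, so |A ∩ B| = 6.
A ∖ B = {Omar, Sam, Dana, Milo}, so |A ∖ B| = 4.
6 > 4, so the statement is true.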